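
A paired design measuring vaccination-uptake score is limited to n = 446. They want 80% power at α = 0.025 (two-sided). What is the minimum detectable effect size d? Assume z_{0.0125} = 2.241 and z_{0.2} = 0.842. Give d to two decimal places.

For a single sample (or paired design) of n = 446: d_min = (z_{α/2} + z_β)/√n.
z-sum = 2.241 + 0.842 = 3.083.
d_min = 3.083 / √446 = 3.083 / 21.119 = 0.146.

d_min ≈ 0.15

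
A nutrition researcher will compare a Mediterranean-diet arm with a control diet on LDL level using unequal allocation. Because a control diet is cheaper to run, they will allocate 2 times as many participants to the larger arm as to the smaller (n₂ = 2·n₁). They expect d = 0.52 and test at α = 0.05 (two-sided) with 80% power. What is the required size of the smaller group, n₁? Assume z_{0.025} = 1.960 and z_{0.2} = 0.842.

n₁ = 44

With allocation ratio k = n₂/n₁ = 2, Var(x̄₁−x̄₂) = σ²(1/n₁ + 1/(k·n₁)) = σ²·(k+1)/(k·n₁).
So n₁ = (1 + 1/k)·((z_{α/2} + z_β)/d)² = 1.500 × (2.802/0.52)².
n₁ = 1.500 × 29.04 = 43.6.
Round up: n₁ = 44, giving n₂ = 2 × 44 = 88.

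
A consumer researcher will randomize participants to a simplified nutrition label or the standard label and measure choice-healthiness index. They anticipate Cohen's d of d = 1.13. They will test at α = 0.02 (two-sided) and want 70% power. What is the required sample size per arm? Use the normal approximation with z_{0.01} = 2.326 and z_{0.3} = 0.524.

For two independent groups with equal n: n = 2·((z_{α/2} + z_β) / d)².
z_{α/2} + z_β = 2.326 + 0.524 = 2.850.
n = 2 × (2.850 / 1.13)² = 2 × 2.522² = 2 × 6.36 = 12.7.
Round up to the next whole participant.

n = 13 per group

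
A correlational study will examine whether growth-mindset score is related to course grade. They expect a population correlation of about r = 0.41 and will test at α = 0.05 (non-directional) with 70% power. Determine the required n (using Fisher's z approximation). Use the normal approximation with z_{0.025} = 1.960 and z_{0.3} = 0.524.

n = 36

Fisher's z: C = ½·ln((1+r)/(1−r)) = ½·ln(2.3898) = 0.4356.
n = ((z_{α/2} + z_β)/C)² + 3.
(1.960 + 0.524) / 0.4356 = 2.484 / 0.4356 = 5.702.
n = 5.702² + 3 = 32.52 + 3 = 35.5.
Round up.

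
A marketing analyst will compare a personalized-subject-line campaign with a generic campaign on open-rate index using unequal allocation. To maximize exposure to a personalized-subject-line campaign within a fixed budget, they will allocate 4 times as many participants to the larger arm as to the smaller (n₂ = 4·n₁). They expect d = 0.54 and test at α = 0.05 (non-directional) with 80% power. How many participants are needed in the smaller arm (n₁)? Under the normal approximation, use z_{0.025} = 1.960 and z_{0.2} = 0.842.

n₁ = 34

With allocation ratio k = n₂/n₁ = 4, Var(x̄₁−x̄₂) = σ²(1/n₁ + 1/(k·n₁)) = σ²·(k+1)/(k·n₁).
So n₁ = (1 + 1/k)·((z_{α/2} + z_β)/d)² = 1.250 × (2.802/0.54)².
n₁ = 1.250 × 26.92 = 33.7.
Round up: n₁ = 34, giving n₂ = 4 × 34 = 136.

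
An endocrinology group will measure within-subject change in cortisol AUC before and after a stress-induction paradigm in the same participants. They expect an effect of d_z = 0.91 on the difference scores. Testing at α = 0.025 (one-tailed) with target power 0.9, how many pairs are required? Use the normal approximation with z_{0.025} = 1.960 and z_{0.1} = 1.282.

For a paired (one-sample on differences) test: n = ((z_{α} + z_β) / d)².
z_{α} + z_β = 1.960 + 1.282 = 3.242.
n = (3.242 / 0.91)² = 3.563² = 12.69.
Round up.

n = 13 pairs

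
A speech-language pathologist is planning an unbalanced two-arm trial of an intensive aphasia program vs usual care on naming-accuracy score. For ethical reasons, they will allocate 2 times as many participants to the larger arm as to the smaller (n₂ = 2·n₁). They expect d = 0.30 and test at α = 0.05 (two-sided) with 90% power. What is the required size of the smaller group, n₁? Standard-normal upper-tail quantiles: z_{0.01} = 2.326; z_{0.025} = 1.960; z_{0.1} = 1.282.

n₁ = 176

With allocation ratio k = n₂/n₁ = 2, Var(x̄₁−x̄₂) = σ²(1/n₁ + 1/(k·n₁)) = σ²·(k+1)/(k·n₁).
So n₁ = (1 + 1/k)·((z_{α/2} + z_β)/d)² = 1.500 × (3.242/0.30)².
n₁ = 1.500 × 116.78 = 175.2.
Round up: n₁ = 176, giving n₂ = 2 × 176 = 352.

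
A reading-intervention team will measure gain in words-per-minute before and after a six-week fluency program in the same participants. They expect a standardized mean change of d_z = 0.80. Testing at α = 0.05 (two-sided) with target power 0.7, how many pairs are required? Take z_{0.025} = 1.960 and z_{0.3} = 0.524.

n = 10 pairs

For a paired (one-sample on differences) test: n = ((z_{α/2} + z_β) / d)².
z_{α/2} + z_β = 1.960 + 0.524 = 2.484.
n = (2.484 / 0.80)² = 3.105² = 9.64.
Round up.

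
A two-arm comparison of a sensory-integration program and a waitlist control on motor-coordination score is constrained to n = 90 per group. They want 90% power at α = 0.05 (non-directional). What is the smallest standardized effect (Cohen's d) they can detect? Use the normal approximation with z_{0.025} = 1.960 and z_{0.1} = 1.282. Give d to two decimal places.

d_min ≈ 0.48

For two independent groups of n = 90 each: d_min = (z_{α/2} + z_β)·√(2/n).
z-sum = 1.960 + 1.282 = 3.242.
d_min = 3.242 × √(2/90) = 3.242 × 0.1491 = 0.483.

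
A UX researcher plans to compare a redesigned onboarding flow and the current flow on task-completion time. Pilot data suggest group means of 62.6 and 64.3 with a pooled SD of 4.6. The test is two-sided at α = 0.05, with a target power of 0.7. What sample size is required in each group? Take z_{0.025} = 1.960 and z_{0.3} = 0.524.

Cohen's d = |M₁ − M₂| / SD_pooled = |62.6 − 64.3| / 4.6 = 1.7 / 4.6 = 0.370.
For two independent groups with equal n: n = 2·((z_{α/2} + z_β) / d)².
z_{α/2} + z_β = 1.960 + 0.524 = 2.484.
n = 2 × (2.484 / 0.370)² = 2 × 6.714² = 2 × 45.07 = 90.1.
Round up to the next whole participant.

n = 91 per group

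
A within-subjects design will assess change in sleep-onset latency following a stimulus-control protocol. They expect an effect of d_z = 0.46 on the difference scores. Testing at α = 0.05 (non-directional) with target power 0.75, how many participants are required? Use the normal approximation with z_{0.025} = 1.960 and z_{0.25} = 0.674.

n = 33 pairs

For a paired (one-sample on differences) test: n = ((z_{α/2} + z_β) / d)².
z_{α/2} + z_β = 1.960 + 0.674 = 2.634.
n = (2.634 / 0.46)² = 5.726² = 32.79.
Round up.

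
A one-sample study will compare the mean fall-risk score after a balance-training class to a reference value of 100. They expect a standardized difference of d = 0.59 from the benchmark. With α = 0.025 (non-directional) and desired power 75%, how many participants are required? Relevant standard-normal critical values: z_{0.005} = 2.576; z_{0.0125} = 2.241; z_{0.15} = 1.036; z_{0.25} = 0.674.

n = 25

For a one-sample test: n = ((z_{α/2} + z_β) / d)².
z_{α/2} + z_β = 2.241 + 0.674 = 2.915.
n = (2.915 / 0.59)² = 4.941² = 24.41.
Round up.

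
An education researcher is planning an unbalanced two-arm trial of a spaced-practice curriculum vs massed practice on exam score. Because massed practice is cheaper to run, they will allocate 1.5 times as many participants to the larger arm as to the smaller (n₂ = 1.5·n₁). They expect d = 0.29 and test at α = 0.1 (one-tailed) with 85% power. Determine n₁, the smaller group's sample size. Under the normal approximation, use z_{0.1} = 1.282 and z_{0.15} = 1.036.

n₁ = 107

With allocation ratio k = n₂/n₁ = 1.5, Var(x̄₁−x̄₂) = σ²(1/n₁ + 1/(k·n₁)) = σ²·(k+1)/(k·n₁).
So n₁ = (1 + 1/k)·((z_{α} + z_β)/d)² = 1.667 × (2.318/0.29)².
n₁ = 1.667 × 63.89 = 106.5.
Round up: n₁ = 107, giving n₂ = ⌈1.5 × 107⌉ = ⌈160.5⌉ = 161.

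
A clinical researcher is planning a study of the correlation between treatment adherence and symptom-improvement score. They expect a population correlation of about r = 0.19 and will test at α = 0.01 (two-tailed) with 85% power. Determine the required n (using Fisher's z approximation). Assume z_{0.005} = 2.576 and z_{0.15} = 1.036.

Fisher's z: C = ½·ln((1+r)/(1−r)) = ½·ln(1.4691) = 0.1923.
n = ((z_{α/2} + z_β)/C)² + 3.
(2.576 + 1.036) / 0.1923 = 3.612 / 0.1923 = 18.783.
n = 18.783² + 3 = 352.81 + 3 = 355.8.
Round up.

n = 356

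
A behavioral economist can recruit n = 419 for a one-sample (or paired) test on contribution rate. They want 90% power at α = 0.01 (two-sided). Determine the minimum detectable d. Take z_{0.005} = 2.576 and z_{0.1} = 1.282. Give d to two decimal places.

For a single sample (or paired design) of n = 419: d_min = (z_{α/2} + z_β)/√n.
z-sum = 2.576 + 1.282 = 3.858.
d_min = 3.858 / √419 = 3.858 / 20.469 = 0.188.

d_min ≈ 0.19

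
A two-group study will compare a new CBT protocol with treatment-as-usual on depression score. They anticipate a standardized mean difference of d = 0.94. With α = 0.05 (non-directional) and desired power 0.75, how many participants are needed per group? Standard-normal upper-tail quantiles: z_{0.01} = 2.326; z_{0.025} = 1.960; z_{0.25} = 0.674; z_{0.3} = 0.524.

For two independent groups with equal n: n = 2·((z_{α/2} + z_β) / d)².
z_{α/2} + z_β = 1.960 + 0.674 = 2.634.
n = 2 × (2.634 / 0.94)² = 2 × 2.802² = 2 × 7.85 = 15.7.
Round up to the next whole participant.

n = 16 per group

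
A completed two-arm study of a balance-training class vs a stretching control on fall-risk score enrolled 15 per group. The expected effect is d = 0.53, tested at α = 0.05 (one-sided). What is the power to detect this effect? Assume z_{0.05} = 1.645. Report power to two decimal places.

For two equal groups, power = Φ(d·√(n/2) − z_{α}).
d·√(n/2) = 0.53 × √(15/2) = 0.53 × 2.739 = 1.451.
z_β = 1.451 − 1.645 = -0.194.
Power = Φ(-0.194) = 0.423.

power ≈ 0.42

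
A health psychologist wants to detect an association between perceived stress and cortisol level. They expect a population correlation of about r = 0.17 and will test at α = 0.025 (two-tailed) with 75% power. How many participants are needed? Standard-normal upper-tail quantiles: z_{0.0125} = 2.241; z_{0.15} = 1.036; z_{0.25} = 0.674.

Fisher's z: C = ½·ln((1+r)/(1−r)) = ½·ln(1.4096) = 0.1717.
n = ((z_{α/2} + z_β)/C)² + 3.
(2.241 + 0.674) / 0.1717 = 2.915 / 0.1717 = 16.977.
n = 16.977² + 3 = 288.23 + 3 = 291.2.
Round up.

n = 292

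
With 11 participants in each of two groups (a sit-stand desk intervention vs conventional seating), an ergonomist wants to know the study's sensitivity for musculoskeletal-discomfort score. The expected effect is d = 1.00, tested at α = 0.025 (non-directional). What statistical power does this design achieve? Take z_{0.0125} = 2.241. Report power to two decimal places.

power ≈ 0.54

For two equal groups, power = Φ(d·√(n/2) − z_{α/2}).
d·√(n/2) = 1.00 × √(11/2) = 1.00 × 2.345 = 2.345.
z_β = 2.345 − 2.241 = 0.104.
Power = Φ(0.104) = 0.541.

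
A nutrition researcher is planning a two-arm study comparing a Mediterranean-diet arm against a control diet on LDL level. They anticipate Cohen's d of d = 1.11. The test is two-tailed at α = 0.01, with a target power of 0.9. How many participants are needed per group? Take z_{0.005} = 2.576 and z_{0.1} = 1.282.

For two independent groups with equal n: n = 2·((z_{α/2} + z_β) / d)².
z_{α/2} + z_β = 2.576 + 1.282 = 3.858.
n = 2 × (3.858 / 1.11)² = 2 × 3.476² = 2 × 12.08 = 24.2.
Round up to the next whole participant.

n = 25 per group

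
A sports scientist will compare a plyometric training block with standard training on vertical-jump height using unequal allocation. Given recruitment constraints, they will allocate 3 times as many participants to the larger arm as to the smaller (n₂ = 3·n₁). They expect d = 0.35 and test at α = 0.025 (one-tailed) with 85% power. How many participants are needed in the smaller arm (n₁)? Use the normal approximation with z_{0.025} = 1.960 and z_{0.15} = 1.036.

n₁ = 98

With allocation ratio k = n₂/n₁ = 3, Var(x̄₁−x̄₂) = σ²(1/n₁ + 1/(k·n₁)) = σ²·(k+1)/(k·n₁).
So n₁ = (1 + 1/k)·((z_{α} + z_β)/d)² = 1.333 × (2.996/0.35)².
n₁ = 1.333 × 73.27 = 97.7.
Round up: n₁ = 98, giving n₂ = 3 × 98 = 294.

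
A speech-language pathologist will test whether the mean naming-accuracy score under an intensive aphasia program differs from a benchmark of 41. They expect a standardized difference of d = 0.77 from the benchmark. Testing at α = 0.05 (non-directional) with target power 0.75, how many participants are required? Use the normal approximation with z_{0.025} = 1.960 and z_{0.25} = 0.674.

For a one-sample test: n = ((z_{α/2} + z_β) / d)².
z_{α/2} + z_β = 1.960 + 0.674 = 2.634.
n = (2.634 / 0.77)² = 3.421² = 11.70.
Round up.

n = 12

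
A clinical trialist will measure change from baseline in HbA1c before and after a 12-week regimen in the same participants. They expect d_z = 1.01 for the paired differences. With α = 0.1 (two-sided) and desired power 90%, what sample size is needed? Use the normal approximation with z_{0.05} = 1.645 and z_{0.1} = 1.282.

n = 9 pairs

For a paired (one-sample on differences) test: n = ((z_{α/2} + z_β) / d)².
z_{α/2} + z_β = 1.645 + 1.282 = 2.927.
n = (2.927 / 1.01)² = 2.898² = 8.40.
Round up.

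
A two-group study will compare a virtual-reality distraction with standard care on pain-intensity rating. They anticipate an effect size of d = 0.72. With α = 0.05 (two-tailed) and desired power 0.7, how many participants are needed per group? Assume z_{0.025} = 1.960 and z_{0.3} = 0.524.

For two independent groups with equal n: n = 2·((z_{α/2} + z_β) / d)².
z_{α/2} + z_β = 1.960 + 0.524 = 2.484.
n = 2 × (2.484 / 0.72)² = 2 × 3.450² = 2 × 11.90 = 23.8.
Round up to the next whole participant.

n = 24 per group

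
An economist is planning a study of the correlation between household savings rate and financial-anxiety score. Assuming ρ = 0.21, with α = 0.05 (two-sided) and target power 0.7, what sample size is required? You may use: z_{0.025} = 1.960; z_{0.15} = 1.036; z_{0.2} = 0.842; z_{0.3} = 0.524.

Fisher's z: C = ½·ln((1+r)/(1−r)) = ½·ln(1.5316) = 0.2132.
n = ((z_{α/2} + z_β)/C)² + 3.
(1.960 + 0.524) / 0.2132 = 2.484 / 0.2132 = 11.651.
n = 11.651² + 3 = 135.75 + 3 = 138.7.
Round up.

n = 139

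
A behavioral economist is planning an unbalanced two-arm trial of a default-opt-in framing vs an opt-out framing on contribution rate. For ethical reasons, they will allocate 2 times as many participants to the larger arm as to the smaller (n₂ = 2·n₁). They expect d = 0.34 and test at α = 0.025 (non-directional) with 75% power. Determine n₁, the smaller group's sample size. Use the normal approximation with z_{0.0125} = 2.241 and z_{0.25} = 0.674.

n₁ = 111

With allocation ratio k = n₂/n₁ = 2, Var(x̄₁−x̄₂) = σ²(1/n₁ + 1/(k·n₁)) = σ²·(k+1)/(k·n₁).
So n₁ = (1 + 1/k)·((z_{α/2} + z_β)/d)² = 1.500 × (2.915/0.34)².
n₁ = 1.500 × 73.51 = 110.3.
Round up: n₁ = 111, giving n₂ = 2 × 111 = 222.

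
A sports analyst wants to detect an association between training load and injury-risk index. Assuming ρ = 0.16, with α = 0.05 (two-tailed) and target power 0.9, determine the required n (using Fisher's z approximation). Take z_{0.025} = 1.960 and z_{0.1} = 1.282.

Fisher's z: C = ½·ln((1+r)/(1−r)) = ½·ln(1.3810) = 0.1614.
n = ((z_{α/2} + z_β)/C)² + 3.
(1.960 + 1.282) / 0.1614 = 3.242 / 0.1614 = 20.087.
n = 20.087² + 3 = 403.48 + 3 = 406.5.
Round up.

n = 407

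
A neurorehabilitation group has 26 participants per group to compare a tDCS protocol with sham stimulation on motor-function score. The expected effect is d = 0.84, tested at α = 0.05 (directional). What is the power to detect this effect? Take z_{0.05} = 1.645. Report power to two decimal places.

For two equal groups, power = Φ(d·√(n/2) − z_{α}).
d·√(n/2) = 0.84 × √(26/2) = 0.84 × 3.606 = 3.029.
z_β = 3.029 − 1.645 = 1.384.
Power = Φ(1.384) = 0.917.

power ≈ 0.92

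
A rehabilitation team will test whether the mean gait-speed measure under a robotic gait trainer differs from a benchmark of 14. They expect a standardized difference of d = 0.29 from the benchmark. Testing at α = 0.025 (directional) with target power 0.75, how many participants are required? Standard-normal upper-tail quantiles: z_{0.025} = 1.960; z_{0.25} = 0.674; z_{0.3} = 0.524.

n = 83

For a one-sample test: n = ((z_{α} + z_β) / d)².
z_{α} + z_β = 1.960 + 0.674 = 2.634.
n = (2.634 / 0.29)² = 9.083² = 82.50.
Round up.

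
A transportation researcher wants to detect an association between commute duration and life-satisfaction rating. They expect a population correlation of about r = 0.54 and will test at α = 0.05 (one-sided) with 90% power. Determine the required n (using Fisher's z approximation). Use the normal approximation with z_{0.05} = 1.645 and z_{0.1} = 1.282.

Fisher's z: C = ½·ln((1+r)/(1−r)) = ½·ln(3.3478) = 0.6042.
n = ((z_{α} + z_β)/C)² + 3.
(1.645 + 1.282) / 0.6042 = 2.927 / 0.6042 = 4.844.
n = 4.844² + 3 = 23.47 + 3 = 26.5.
Round up.

n = 27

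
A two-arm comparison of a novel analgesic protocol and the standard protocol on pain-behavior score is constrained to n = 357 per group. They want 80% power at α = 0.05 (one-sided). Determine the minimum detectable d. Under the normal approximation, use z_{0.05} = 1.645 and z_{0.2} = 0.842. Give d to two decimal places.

d_min ≈ 0.19

For two independent groups of n = 357 each: d_min = (z_{α} + z_β)·√(2/n).
z-sum = 1.645 + 0.842 = 2.487.
d_min = 2.487 × √(2/357) = 2.487 × 0.0748 = 0.186.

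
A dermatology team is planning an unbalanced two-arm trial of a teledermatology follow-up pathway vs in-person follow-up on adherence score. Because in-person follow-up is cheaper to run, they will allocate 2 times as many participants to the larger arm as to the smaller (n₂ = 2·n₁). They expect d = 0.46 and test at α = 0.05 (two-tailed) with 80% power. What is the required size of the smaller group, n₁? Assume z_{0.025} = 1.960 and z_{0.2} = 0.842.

n₁ = 56

With allocation ratio k = n₂/n₁ = 2, Var(x̄₁−x̄₂) = σ²(1/n₁ + 1/(k·n₁)) = σ²·(k+1)/(k·n₁).
So n₁ = (1 + 1/k)·((z_{α/2} + z_β)/d)² = 1.500 × (2.802/0.46)².
n₁ = 1.500 × 37.10 = 55.7.
Round up: n₁ = 56, giving n₂ = 2 × 56 = 112.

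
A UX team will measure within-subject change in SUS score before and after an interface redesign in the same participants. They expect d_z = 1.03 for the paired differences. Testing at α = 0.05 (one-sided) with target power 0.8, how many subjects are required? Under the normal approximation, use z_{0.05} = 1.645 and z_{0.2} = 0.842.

For a paired (one-sample on differences) test: n = ((z_{α} + z_β) / d)².
z_{α} + z_β = 1.645 + 0.842 = 2.487.
n = (2.487 / 1.03)² = 2.415² = 5.83.
Round up.

n = 6 pairs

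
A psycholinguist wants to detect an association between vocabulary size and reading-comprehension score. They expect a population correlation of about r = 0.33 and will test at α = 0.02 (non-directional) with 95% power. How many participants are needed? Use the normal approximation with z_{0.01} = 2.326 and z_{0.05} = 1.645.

Fisher's z: C = ½·ln((1+r)/(1−r)) = ½·ln(1.9851) = 0.3428.
n = ((z_{α/2} + z_β)/C)² + 3.
(2.326 + 1.645) / 0.3428 = 3.971 / 0.3428 = 11.584.
n = 11.584² + 3 = 134.19 + 3 = 137.2.
Round up.

n = 138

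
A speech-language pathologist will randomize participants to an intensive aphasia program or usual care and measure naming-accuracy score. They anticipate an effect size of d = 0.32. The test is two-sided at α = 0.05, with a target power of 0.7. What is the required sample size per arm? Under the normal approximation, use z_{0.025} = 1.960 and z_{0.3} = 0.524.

n = 121 per group

For two independent groups with equal n: n = 2·((z_{α/2} + z_β) / d)².
z_{α/2} + z_β = 1.960 + 0.524 = 2.484.
n = 2 × (2.484 / 0.32)² = 2 × 7.763² = 2 × 60.26 = 120.5.
Round up to the next whole participant.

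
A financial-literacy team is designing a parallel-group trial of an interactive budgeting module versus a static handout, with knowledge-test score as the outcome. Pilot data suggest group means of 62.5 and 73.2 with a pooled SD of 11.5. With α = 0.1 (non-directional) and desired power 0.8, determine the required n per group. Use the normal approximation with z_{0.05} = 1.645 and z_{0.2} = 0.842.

n = 15 per group

Cohen's d = |M₁ − M₂| / SD_pooled = |62.5 − 73.2| / 11.5 = 10.7 / 11.5 = 0.930.
For two independent groups with equal n: n = 2·((z_{α/2} + z_β) / d)².
z_{α/2} + z_β = 1.645 + 0.842 = 2.487.
n = 2 × (2.487 / 0.930)² = 2 × 2.674² = 2 × 7.15 = 14.3.
Round up to the next whole participant.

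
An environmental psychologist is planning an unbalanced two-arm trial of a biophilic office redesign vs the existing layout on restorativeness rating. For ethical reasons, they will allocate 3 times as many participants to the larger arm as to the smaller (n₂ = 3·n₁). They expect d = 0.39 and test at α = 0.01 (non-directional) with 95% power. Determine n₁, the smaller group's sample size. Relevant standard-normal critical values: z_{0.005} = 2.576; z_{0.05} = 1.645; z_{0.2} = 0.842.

With allocation ratio k = n₂/n₁ = 3, Var(x̄₁−x̄₂) = σ²(1/n₁ + 1/(k·n₁)) = σ²·(k+1)/(k·n₁).
So n₁ = (1 + 1/k)·((z_{α/2} + z_β)/d)² = 1.333 × (4.221/0.39)².
n₁ = 1.333 × 117.14 = 156.2.
Round up: n₁ = 157, giving n₂ = 3 × 157 = 471.

n₁ = 157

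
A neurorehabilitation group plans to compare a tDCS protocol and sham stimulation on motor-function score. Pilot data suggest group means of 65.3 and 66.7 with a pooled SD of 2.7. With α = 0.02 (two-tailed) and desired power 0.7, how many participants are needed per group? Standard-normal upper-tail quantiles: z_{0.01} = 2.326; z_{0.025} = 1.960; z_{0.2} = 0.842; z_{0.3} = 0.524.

n = 61 per group

Cohen's d = |M₁ − M₂| / SD_pooled = |65.3 − 66.7| / 2.7 = 1.4 / 2.7 = 0.519.
For two independent groups with equal n: n = 2·((z_{α/2} + z_β) / d)².
z_{α/2} + z_β = 2.326 + 0.524 = 2.850.
n = 2 × (2.850 / 0.519)² = 2 × 5.491² = 2 × 30.15 = 60.3.
Round up to the next whole participant.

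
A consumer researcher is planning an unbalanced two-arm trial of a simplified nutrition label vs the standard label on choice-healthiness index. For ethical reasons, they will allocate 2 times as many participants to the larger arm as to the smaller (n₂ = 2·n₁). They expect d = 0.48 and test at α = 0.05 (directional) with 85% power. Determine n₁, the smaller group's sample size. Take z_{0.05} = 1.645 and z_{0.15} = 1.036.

With allocation ratio k = n₂/n₁ = 2, Var(x̄₁−x̄₂) = σ²(1/n₁ + 1/(k·n₁)) = σ²·(k+1)/(k·n₁).
So n₁ = (1 + 1/k)·((z_{α} + z_β)/d)² = 1.500 × (2.681/0.48)².
n₁ = 1.500 × 31.20 = 46.8.
Round up: n₁ = 47, giving n₂ = 2 × 47 = 94.

n₁ = 47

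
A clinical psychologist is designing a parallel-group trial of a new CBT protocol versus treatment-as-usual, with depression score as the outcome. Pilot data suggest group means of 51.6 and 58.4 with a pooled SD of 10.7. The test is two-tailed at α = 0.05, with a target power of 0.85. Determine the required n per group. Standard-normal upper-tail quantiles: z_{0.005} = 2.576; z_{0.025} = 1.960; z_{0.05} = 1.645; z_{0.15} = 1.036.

Cohen's d = |M₁ − M₂| / SD_pooled = |51.6 − 58.4| / 10.7 = 6.8 / 10.7 = 0.636.
For two independent groups with equal n: n = 2·((z_{α/2} + z_β) / d)².
z_{α/2} + z_β = 1.960 + 1.036 = 2.996.
n = 2 × (2.996 / 0.636)² = 2 × 4.711² = 2 × 22.19 = 44.4.
Round up to the next whole participant.

n = 45 per group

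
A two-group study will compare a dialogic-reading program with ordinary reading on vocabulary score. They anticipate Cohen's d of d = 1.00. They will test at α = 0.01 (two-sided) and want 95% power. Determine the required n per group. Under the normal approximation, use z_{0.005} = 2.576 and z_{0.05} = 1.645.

For two independent groups with equal n: n = 2·((z_{α/2} + z_β) / d)².
z_{α/2} + z_β = 2.576 + 1.645 = 4.221.
n = 2 × (4.221 / 1.00)² = 2 × 4.221² = 2 × 17.82 = 35.6.
Round up to the next whole participant.

n = 36 per group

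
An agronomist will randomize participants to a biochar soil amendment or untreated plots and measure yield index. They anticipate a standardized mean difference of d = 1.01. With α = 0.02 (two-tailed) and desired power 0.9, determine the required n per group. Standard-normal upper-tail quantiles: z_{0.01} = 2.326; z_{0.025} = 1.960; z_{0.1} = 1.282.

n = 26 per group

For two independent groups with equal n: n = 2·((z_{α/2} + z_β) / d)².
z_{α/2} + z_β = 2.326 + 1.282 = 3.608.
n = 2 × (3.608 / 1.01)² = 2 × 3.572² = 2 × 12.76 = 25.5.
Round up to the next whole participant.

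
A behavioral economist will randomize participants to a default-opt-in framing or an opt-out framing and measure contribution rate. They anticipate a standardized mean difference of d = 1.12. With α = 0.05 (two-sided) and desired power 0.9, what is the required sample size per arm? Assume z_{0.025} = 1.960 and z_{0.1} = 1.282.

For two independent groups with equal n: n = 2·((z_{α/2} + z_β) / d)².
z_{α/2} + z_β = 1.960 + 1.282 = 3.242.
n = 2 × (3.242 / 1.12)² = 2 × 2.895² = 2 × 8.38 = 16.8.
Round up to the next whole participant.

n = 17 per group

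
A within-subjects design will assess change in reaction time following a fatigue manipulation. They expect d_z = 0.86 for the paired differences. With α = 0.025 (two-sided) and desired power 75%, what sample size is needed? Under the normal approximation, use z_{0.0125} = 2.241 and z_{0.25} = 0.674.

For a paired (one-sample on differences) test: n = ((z_{α/2} + z_β) / d)².
z_{α/2} + z_β = 2.241 + 0.674 = 2.915.
n = (2.915 / 0.86)² = 3.390² = 11.49.
Round up.

n = 12 pairs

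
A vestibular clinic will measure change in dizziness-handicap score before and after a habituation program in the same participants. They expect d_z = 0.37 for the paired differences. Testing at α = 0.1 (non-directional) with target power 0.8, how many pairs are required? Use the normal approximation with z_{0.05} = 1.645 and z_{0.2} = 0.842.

n = 46 pairs

For a paired (one-sample on differences) test: n = ((z_{α/2} + z_β) / d)².
z_{α/2} + z_β = 1.645 + 0.842 = 2.487.
n = (2.487 / 0.37)² = 6.722² = 45.18.
Round up.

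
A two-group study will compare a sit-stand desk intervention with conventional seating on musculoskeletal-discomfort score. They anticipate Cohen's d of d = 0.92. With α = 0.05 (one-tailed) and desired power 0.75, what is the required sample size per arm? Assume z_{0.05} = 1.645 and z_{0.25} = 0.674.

For two independent groups with equal n: n = 2·((z_{α} + z_β) / d)².
z_{α} + z_β = 1.645 + 0.674 = 2.319.
n = 2 × (2.319 / 0.92)² = 2 × 2.521² = 2 × 6.35 = 12.7.
Round up to the next whole participant.

n = 13 per group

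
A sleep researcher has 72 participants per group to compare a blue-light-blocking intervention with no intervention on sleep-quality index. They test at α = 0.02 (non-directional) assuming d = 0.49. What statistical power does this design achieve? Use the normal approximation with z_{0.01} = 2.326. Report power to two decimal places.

power ≈ 0.73

For two equal groups, power = Φ(d·√(n/2) − z_{α/2}).
d·√(n/2) = 0.49 × √(72/2) = 0.49 × 6.000 = 2.940.
z_β = 2.940 − 2.326 = 0.614.
Power = Φ(0.614) = 0.730.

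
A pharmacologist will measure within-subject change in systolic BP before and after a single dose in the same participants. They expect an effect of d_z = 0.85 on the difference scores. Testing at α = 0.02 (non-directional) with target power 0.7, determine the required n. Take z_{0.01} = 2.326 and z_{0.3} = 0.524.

n = 12 pairs

For a paired (one-sample on differences) test: n = ((z_{α/2} + z_β) / d)².
z_{α/2} + z_β = 2.326 + 0.524 = 2.850.
n = (2.850 / 0.85)² = 3.353² = 11.24.
Round up.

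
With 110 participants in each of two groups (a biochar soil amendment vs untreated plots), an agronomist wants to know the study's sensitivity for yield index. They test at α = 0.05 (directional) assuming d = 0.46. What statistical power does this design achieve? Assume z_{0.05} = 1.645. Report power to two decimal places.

power ≈ 0.96

For two equal groups, power = Φ(d·√(n/2) − z_{α}).
d·√(n/2) = 0.46 × √(110/2) = 0.46 × 7.416 = 3.411.
z_β = 3.411 − 1.645 = 1.766.
Power = Φ(1.766) = 0.961.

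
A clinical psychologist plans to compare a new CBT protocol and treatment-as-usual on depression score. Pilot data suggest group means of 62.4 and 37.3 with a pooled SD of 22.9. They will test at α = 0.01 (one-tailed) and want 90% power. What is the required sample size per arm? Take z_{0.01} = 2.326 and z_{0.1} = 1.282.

Cohen's d = |M₁ − M₂| / SD_pooled = |62.4 − 37.3| / 22.9 = 25.1 / 22.9 = 1.096.
For two independent groups with equal n: n = 2·((z_{α} + z_β) / d)².
z_{α} + z_β = 2.326 + 1.282 = 3.608.
n = 2 × (3.608 / 1.096)² = 2 × 3.292² = 2 × 10.84 = 21.7.
Round up to the next whole participant.

n = 22 per group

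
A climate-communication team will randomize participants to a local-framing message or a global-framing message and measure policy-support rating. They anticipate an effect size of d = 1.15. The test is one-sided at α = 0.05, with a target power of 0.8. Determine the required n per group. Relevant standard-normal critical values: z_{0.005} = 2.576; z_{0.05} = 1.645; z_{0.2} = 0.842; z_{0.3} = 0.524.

n = 10 per group

For two independent groups with equal n: n = 2·((z_{α} + z_β) / d)².
z_{α} + z_β = 1.645 + 0.842 = 2.487.
n = 2 × (2.487 / 1.15)² = 2 × 2.163² = 2 × 4.68 = 9.4.
Round up to the next whole participant.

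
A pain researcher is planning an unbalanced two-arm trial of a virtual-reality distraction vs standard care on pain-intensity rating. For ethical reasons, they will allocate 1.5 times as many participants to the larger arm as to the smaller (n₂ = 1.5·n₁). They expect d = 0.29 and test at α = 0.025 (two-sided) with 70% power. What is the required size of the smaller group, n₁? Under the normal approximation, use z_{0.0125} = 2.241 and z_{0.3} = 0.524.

With allocation ratio k = n₂/n₁ = 1.5, Var(x̄₁−x̄₂) = σ²(1/n₁ + 1/(k·n₁)) = σ²·(k+1)/(k·n₁).
So n₁ = (1 + 1/k)·((z_{α/2} + z_β)/d)² = 1.667 × (2.765/0.29)².
n₁ = 1.667 × 90.91 = 151.5.
Round up: n₁ = 152, giving n₂ = 1.5 × 152 = 228.

n₁ = 152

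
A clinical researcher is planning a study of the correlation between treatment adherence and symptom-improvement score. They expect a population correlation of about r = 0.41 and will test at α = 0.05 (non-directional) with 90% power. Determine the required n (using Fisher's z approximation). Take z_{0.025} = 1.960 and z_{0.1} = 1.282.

Fisher's z: C = ½·ln((1+r)/(1−r)) = ½·ln(2.3898) = 0.4356.
n = ((z_{α/2} + z_β)/C)² + 3.
(1.960 + 1.282) / 0.4356 = 3.242 / 0.4356 = 7.443.
n = 7.443² + 3 = 55.39 + 3 = 58.4.
Round up.

n = 59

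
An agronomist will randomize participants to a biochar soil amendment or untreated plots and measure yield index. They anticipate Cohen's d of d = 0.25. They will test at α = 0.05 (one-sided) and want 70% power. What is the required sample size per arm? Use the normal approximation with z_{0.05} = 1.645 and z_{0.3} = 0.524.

n = 151 per group

For two independent groups with equal n: n = 2·((z_{α} + z_β) / d)².
z_{α} + z_β = 1.645 + 0.524 = 2.169.
n = 2 × (2.169 / 0.25)² = 2 × 8.676² = 2 × 75.27 = 150.5.
Round up to the next whole participant.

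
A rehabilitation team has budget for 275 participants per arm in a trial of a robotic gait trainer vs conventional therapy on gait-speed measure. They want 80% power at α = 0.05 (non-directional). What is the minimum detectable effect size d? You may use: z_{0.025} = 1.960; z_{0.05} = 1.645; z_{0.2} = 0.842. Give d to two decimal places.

For two independent groups of n = 275 each: d_min = (z_{α/2} + z_β)·√(2/n).
z-sum = 1.960 + 0.842 = 2.802.
d_min = 2.802 × √(2/275) = 2.802 × 0.0853 = 0.239.

d_min ≈ 0.24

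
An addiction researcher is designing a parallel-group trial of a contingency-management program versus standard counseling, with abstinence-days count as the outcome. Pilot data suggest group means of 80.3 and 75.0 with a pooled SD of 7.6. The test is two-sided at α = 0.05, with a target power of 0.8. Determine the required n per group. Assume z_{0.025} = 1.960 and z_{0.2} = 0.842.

n = 33 per group

Cohen's d = |M₁ − M₂| / SD_pooled = |80.3 − 75.0| / 7.6 = 5.3 / 7.6 = 0.697.
For two independent groups with equal n: n = 2·((z_{α/2} + z_β) / d)².
z_{α/2} + z_β = 1.960 + 0.842 = 2.802.
n = 2 × (2.802 / 0.697)² = 2 × 4.020² = 2 × 16.16 = 32.3.
Round up to the next whole participant.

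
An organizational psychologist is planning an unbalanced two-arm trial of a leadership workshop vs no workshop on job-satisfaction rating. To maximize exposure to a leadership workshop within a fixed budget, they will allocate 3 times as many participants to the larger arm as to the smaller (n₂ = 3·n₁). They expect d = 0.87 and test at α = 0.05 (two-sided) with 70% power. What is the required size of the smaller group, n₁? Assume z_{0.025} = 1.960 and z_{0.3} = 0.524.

n₁ = 11

With allocation ratio k = n₂/n₁ = 3, Var(x̄₁−x̄₂) = σ²(1/n₁ + 1/(k·n₁)) = σ²·(k+1)/(k·n₁).
So n₁ = (1 + 1/k)·((z_{α/2} + z_β)/d)² = 1.333 × (2.484/0.87)².
n₁ = 1.333 × 8.15 = 10.9.
Round up: n₁ = 11, giving n₂ = 3 × 11 = 33.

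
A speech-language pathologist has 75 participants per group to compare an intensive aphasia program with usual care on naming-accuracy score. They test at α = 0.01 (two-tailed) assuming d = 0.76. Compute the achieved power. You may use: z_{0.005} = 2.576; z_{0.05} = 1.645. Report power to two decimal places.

For two equal groups, power = Φ(d·√(n/2) − z_{α/2}).
d·√(n/2) = 0.76 × √(75/2) = 0.76 × 6.124 = 4.654.
z_β = 4.654 − 2.576 = 2.078.
Power = Φ(2.078) = 0.981.

power ≈ 0.98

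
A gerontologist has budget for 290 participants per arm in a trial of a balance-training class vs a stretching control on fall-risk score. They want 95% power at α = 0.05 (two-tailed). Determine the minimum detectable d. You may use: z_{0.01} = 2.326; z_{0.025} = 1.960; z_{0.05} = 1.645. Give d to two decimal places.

For two independent groups of n = 290 each: d_min = (z_{α/2} + z_β)·√(2/n).
z-sum = 1.960 + 1.645 = 3.605.
d_min = 3.605 × √(2/290) = 3.605 × 0.0830 = 0.299.

d_min ≈ 0.30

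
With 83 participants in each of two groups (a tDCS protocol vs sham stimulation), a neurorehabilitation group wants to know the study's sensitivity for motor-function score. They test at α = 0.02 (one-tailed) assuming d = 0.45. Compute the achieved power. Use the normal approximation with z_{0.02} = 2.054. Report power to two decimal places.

power ≈ 0.80

For two equal groups, power = Φ(d·√(n/2) − z_{α}).
d·√(n/2) = 0.45 × √(83/2) = 0.45 × 6.442 = 2.899.
z_β = 2.899 − 2.054 = 0.845.
Power = Φ(0.845) = 0.801.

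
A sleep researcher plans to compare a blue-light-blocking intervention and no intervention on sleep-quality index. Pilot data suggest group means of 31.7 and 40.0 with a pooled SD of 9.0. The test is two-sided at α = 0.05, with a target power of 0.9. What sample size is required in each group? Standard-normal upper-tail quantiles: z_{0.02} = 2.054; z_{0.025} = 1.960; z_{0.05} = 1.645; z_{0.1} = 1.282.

n = 25 per group

Cohen's d = |M₁ − M₂| / SD_pooled = |31.7 − 40.0| / 9.0 = 8.3 / 9.0 = 0.922.
For two independent groups with equal n: n = 2·((z_{α/2} + z_β) / d)².
z_{α/2} + z_β = 1.960 + 1.282 = 3.242.
n = 2 × (3.242 / 0.922)² = 2 × 3.516² = 2 × 12.36 = 24.7.
Round up to the next whole participant.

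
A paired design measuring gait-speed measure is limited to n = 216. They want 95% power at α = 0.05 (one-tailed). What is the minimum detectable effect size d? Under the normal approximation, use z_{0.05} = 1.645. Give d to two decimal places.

For a single sample (or paired design) of n = 216: d_min = (z_{α} + z_β)/√n.
z-sum = 1.645 + 1.645 = 3.290.
d_min = 3.290 / √216 = 3.290 / 14.697 = 0.224.

d_min ≈ 0.22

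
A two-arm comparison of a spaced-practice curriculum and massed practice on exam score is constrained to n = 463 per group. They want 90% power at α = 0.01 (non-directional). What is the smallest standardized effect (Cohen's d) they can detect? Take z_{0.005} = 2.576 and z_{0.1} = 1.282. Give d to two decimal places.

For two independent groups of n = 463 each: d_min = (z_{α/2} + z_β)·√(2/n).
z-sum = 2.576 + 1.282 = 3.858.
d_min = 3.858 × √(2/463) = 3.858 × 0.0657 = 0.254.

d_min ≈ 0.25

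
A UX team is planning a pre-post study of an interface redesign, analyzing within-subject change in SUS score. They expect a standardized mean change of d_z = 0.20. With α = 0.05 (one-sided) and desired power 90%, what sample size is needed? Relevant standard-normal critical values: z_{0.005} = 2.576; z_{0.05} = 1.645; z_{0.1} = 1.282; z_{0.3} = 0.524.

n = 215 pairs

For a paired (one-sample on differences) test: n = ((z_{α} + z_β) / d)².
z_{α} + z_β = 1.645 + 1.282 = 2.927.
n = (2.927 / 0.20)² = 14.635² = 214.18.
Round up.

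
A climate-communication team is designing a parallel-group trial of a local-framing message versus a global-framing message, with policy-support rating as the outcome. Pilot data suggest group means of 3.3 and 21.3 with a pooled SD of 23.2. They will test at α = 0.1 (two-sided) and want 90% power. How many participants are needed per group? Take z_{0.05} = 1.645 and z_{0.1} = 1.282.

n = 29 per group

Cohen's d = |M₁ − M₂| / SD_pooled = |3.3 − 21.3| / 23.2 = 18.0 / 23.2 = 0.776.
For two independent groups with equal n: n = 2·((z_{α/2} + z_β) / d)².
z_{α/2} + z_β = 1.645 + 1.282 = 2.927.
n = 2 × (2.927 / 0.776)² = 2 × 3.772² = 2 × 14.23 = 28.5.
Round up to the next whole participant.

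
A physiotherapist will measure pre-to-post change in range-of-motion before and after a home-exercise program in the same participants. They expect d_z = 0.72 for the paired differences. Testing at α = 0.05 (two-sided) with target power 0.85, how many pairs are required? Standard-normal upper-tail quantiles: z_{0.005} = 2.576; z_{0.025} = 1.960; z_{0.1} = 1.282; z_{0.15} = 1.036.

n = 18 pairs

For a paired (one-sample on differences) test: n = ((z_{α/2} + z_β) / d)².
z_{α/2} + z_β = 1.960 + 1.036 = 2.996.
n = (2.996 / 0.72)² = 4.161² = 17.31.
Round up.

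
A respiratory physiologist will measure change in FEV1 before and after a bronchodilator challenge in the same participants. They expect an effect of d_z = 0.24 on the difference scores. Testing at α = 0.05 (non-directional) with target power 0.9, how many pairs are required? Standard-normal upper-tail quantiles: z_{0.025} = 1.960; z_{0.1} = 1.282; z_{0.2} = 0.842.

For a paired (one-sample on differences) test: n = ((z_{α/2} + z_β) / d)².
z_{α/2} + z_β = 1.960 + 1.282 = 3.242.
n = (3.242 / 0.24)² = 13.508² = 182.48.
Round up.

n = 183 pairs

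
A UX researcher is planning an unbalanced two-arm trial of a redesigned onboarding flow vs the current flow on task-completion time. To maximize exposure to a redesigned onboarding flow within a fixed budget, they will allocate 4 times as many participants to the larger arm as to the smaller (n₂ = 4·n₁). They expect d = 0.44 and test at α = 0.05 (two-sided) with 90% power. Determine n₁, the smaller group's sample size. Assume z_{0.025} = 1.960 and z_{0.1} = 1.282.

With allocation ratio k = n₂/n₁ = 4, Var(x̄₁−x̄₂) = σ²(1/n₁ + 1/(k·n₁)) = σ²·(k+1)/(k·n₁).
So n₁ = (1 + 1/k)·((z_{α/2} + z_β)/d)² = 1.250 × (3.242/0.44)².
n₁ = 1.250 × 54.29 = 67.9.
Round up: n₁ = 68, giving n₂ = 4 × 68 = 272.

n₁ = 68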